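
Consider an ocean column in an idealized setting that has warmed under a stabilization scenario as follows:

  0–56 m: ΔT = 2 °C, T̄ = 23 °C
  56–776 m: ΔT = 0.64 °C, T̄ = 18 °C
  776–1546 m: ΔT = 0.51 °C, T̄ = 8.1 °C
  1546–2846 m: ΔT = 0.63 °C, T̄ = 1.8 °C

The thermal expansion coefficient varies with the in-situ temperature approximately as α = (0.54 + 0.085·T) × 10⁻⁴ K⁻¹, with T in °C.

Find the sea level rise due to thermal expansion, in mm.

230 mm

Layer 1: α = (0.54 + 0.085×23)×10⁻⁴ = 2.495×10⁻⁴ K⁻¹
Layer 2: α = (0.54 + 0.085×18)×10⁻⁴ = 2.07×10⁻⁴ K⁻¹
Layer 3: α = (0.54 + 0.085×8.1)×10⁻⁴ = 1.2285×10⁻⁴ K⁻¹
Layer 4: α = (0.54 + 0.085×1.8)×10⁻⁴ = 0.693×10⁻⁴ K⁻¹
Layer 1: 2 × 2.495×10⁻⁴ × 56 = 0.027944 m
0.64 × 720 × 2.07×10⁻⁴ = 0.0953856 m
1.2285×10⁻⁴ × 0.51 × 770 = 0.048243195 m
0.63 × 0.693×10⁻⁴ × 1300 = 0.0567567 m
Δh = 0.027944 + 0.0953856 + 0.048243195 + 0.0567567 = 0.228329495 m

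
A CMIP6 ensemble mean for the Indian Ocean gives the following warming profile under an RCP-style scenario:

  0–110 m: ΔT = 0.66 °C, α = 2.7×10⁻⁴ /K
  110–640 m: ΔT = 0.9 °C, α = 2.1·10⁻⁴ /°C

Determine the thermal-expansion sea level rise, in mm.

0–110 m: 2.7×10⁻⁴ × 110 × 0.66 = 0.019602 m
Layer 2: 2.1×10⁻⁴ × 0.9 × 530 = 0.10017 m
Δh = 0.019602 + 0.10017 = 0.119772 m ≈ 120 mm

Δh ≈ 120 mm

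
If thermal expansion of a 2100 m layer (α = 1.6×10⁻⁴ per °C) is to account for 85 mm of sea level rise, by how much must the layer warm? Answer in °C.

0.253 °C

ΔT = Δh/(αH) = 0.085 / (1.6×10⁻⁴ × 2100) ≈ 0.2530 °C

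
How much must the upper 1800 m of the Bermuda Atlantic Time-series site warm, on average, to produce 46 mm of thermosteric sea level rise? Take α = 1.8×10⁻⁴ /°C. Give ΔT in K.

ΔT = Δh/(αH) = 0.046 / (1.8×10⁻⁴ × 1800) ≈ 0.1420 K

ΔT ≈ 0.142 K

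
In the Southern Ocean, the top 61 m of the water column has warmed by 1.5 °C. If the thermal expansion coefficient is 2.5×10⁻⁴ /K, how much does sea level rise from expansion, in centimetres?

Δh = αΔT·H = 2.5×10⁻⁴ × 1.5 × 61 = 0.022875 m

2.29 cm of thermosteric rise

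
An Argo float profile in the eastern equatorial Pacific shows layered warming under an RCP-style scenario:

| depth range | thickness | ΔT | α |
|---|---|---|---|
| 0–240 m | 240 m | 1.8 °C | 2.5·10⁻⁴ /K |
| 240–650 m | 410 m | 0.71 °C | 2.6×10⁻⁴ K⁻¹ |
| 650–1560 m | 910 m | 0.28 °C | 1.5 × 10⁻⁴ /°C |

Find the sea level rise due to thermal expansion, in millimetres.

222 mm

2.5×10⁻⁴ × 1.8 × 240 = 0.10800 m
240–650 m: 410 × 2.6×10⁻⁴ × 0.71 = 0.075686 m
Layer 3: 0.28 × 910 × 1.5×10⁻⁴ = 0.03822 m
Δh = 0.10800 + 0.075686 + 0.03822 = 0.221906 m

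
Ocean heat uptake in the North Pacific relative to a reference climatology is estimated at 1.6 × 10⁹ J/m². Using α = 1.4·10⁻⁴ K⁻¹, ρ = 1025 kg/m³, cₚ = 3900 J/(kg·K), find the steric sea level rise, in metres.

Δh ≈ 0.0560 m

Δh = αQ/(ρcₚ) = 1.4×10⁻⁴ × 1.6×10⁹ / (1025 × 3900) ≈ 0.056035 m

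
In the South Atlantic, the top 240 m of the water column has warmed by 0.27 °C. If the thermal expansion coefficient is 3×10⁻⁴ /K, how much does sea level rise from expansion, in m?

Δh = αΔT·H = 3×10⁻⁴ × 0.27 × 240 = 0.01944 m

Δh ≈ 0.019 m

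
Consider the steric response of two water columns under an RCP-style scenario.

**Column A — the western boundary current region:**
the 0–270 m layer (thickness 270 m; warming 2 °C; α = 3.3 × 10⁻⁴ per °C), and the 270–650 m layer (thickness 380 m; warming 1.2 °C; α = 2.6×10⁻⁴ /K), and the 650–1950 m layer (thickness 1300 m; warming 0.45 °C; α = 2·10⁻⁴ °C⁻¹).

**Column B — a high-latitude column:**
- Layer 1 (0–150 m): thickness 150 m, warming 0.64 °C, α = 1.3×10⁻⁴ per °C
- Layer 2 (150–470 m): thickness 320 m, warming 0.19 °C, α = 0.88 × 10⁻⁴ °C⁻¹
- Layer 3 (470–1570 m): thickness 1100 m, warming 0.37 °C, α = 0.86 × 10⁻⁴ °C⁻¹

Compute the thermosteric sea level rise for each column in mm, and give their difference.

A: 414 mm; B: 52.8 mm; difference 361 mm

A 3.3×10⁻⁴ × 270 × 2 = 0.17820 m
A 380 × 1.2 × 2.6×10⁻⁴ = 0.11856 m
A 0.45 × 1300 × 2×10⁻⁴ = 0.11700 m
A total: 0.41376 m
B Layer 1: 1.3×10⁻⁴ × 0.64 × 150 = 0.01248 m
B 0.88×10⁻⁴ × 0.19 × 320 = 0.0053504 m
B 470–1570 m: 0.37 × 0.86×10⁻⁴ × 1100 = 0.035002 m
B total: 0.0528324 m
Difference: 0.41376 − 0.0528324 = 0.3609276 m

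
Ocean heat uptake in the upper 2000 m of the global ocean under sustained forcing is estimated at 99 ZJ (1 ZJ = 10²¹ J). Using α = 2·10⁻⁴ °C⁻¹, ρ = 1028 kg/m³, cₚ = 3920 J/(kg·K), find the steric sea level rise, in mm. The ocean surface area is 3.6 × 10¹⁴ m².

Δh ≈ 14 mm

Per unit area: Q = 99×10²¹ / (3.6×10¹⁴) = 2.75×10⁸ J/m²
Δh = αQ/(ρcₚ) = 2×10⁻⁴ × 2.75×10⁸ / (1028 × 3920) ≈ 0.013648 m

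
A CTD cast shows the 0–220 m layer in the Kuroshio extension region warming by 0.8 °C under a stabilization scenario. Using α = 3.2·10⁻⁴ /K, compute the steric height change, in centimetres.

about 5.63 cm

Δh = αΔT·H = 3.2×10⁻⁴ × 0.8 × 220 = 0.05632 m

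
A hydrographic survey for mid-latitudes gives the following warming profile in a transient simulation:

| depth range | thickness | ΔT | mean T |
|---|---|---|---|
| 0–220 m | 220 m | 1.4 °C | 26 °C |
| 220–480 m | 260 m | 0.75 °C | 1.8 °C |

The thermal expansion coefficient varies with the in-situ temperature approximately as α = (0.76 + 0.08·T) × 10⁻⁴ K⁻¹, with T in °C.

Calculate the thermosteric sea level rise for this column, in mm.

Layer 1: α = (0.76 + 0.08×26)×10⁻⁴ = 2.84×10⁻⁴ K⁻¹
Layer 2: α = (0.76 + 0.08×1.8)×10⁻⁴ = 0.904×10⁻⁴ K⁻¹
0–220 m: 2.84×10⁻⁴ × 220 × 1.4 = 0.087472 m
260 × 0.904×10⁻⁴ × 0.75 = 0.017628 m
Δh = 0.087472 + 0.017628 = 0.10510 m

110 mm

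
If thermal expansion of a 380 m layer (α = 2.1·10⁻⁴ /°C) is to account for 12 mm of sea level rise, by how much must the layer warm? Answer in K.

ΔT = Δh/(αH) = 0.012 / (2.1×10⁻⁴ × 380) ≈ 0.1504 K

about 0.15 K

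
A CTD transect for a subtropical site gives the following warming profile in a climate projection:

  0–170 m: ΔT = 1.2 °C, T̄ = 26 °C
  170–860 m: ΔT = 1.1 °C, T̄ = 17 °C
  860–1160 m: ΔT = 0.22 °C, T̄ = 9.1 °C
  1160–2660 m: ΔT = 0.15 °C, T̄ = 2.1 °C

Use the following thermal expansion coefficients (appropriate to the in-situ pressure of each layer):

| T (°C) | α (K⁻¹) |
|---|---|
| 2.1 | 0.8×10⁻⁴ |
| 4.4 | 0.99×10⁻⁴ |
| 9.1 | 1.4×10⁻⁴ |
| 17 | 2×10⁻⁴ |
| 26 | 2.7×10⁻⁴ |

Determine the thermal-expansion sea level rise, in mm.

230 mm

Layer 1 at 26 °C → α = 2.7×10⁻⁴ K⁻¹
Layer 2 at 17 °C → α = 2×10⁻⁴ K⁻¹
Layer 3 at 9.1 °C → α = 1.4×10⁻⁴ K⁻¹
Layer 4 at 2.1 °C → α = 0.8×10⁻⁴ K⁻¹
Layer 1: 1.2 × 2.7×10⁻⁴ × 170 = 0.05508 m
2×10⁻⁴ × 1.1 × 690 = 0.15180 m
860–1160 m: 1.4×10⁻⁴ × 0.22 × 300 = 0.00924 m
1160–2660 m: 1500 × 0.15 × 0.8×10⁻⁴ = 0.01800 m
Δh = 0.05508 + 0.15180 + 0.00924 + 0.01800 = 0.23412 m ≈ 230 mm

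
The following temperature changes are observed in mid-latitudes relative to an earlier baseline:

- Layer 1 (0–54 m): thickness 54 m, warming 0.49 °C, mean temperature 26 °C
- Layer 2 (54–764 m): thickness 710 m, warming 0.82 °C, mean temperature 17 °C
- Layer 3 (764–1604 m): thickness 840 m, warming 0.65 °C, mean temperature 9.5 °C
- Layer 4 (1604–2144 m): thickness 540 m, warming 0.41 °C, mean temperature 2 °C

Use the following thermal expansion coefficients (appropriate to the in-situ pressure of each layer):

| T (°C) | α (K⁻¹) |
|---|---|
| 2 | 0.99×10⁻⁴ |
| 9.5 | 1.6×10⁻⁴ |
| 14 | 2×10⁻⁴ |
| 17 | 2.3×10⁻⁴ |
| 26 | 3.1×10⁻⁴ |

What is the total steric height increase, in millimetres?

Layer 1 at 26 °C → α = 3.1×10⁻⁴ K⁻¹
Layer 2 at 17 °C → α = 2.3×10⁻⁴ K⁻¹
Layer 3 at 9.5 °C → α = 1.6×10⁻⁴ K⁻¹
Layer 4 at 2 °C → α = 0.99×10⁻⁴ K⁻¹
0–54 m: 0.49 × 54 × 3.1×10⁻⁴ = 0.0082026 m
710 × 0.82 × 2.3×10⁻⁴ = 0.133906 m
764–1604 m: 0.65 × 1.6×10⁻⁴ × 840 = 0.08736 m
Layer 4: 0.99×10⁻⁴ × 540 × 0.41 = 0.0219186 m
Δh = 0.0082026 + 0.133906 + 0.08736 + 0.0219186 = 0.2513872 m ≈ 251 mm

251 mm of thermosteric rise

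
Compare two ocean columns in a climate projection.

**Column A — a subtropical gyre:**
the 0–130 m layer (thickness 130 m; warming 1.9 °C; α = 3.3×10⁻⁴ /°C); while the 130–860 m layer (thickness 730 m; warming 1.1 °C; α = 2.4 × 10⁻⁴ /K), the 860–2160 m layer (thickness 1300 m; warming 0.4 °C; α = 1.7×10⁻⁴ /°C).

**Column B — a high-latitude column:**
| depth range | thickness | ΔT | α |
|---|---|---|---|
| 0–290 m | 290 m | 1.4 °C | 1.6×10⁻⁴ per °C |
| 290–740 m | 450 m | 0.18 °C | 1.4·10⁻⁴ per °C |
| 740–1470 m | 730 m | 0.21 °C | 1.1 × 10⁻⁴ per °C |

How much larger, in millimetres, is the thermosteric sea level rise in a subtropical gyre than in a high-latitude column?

A Layer 1: 1.9 × 3.3×10⁻⁴ × 130 = 0.08151 m
A Layer 2: 730 × 2.4×10⁻⁴ × 1.1 = 0.19272 m
A Layer 3: 0.4 × 1.7×10⁻⁴ × 1300 = 0.08840 m
A total: 0.36263 m
B 1.6×10⁻⁴ × 290 × 1.4 = 0.06496 m
B 290–740 m: 450 × 1.4×10⁻⁴ × 0.18 = 0.01134 m
B 740–1470 m: 1.1×10⁻⁴ × 730 × 0.21 = 0.016863 m
B total: 0.093163 m
Difference: 0.36263 − 0.093163 = 0.269467 m

270 mm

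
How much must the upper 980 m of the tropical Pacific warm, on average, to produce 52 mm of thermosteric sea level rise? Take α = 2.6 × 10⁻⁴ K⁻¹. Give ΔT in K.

ΔT = Δh/(αH) = 0.052 / (2.6×10⁻⁴ × 980) ≈ 0.2041 K

0.20 K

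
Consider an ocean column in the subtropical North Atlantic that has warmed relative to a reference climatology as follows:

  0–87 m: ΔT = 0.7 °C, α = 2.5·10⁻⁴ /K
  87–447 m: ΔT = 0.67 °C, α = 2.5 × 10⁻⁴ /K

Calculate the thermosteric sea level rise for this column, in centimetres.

0–87 m: 0.7 × 2.5×10⁻⁴ × 87 = 0.015225 m
Layer 2: 2.5×10⁻⁴ × 0.67 × 360 = 0.06030 m
Δh = 0.015225 + 0.06030 = 0.075525 m

Δh ≈ 7.55 cm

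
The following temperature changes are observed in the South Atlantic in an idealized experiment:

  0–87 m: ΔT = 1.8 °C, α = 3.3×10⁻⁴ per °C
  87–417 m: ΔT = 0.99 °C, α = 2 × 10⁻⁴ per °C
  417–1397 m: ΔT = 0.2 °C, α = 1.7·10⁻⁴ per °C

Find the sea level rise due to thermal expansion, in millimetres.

Layer 1: 87 × 1.8 × 3.3×10⁻⁴ = 0.051678 m
2×10⁻⁴ × 330 × 0.99 = 0.06534 m
1.7×10⁻⁴ × 0.2 × 980 = 0.03332 m
Δh = 0.051678 + 0.06534 + 0.03332 = 0.150338 m ≈ 150 mm

Δh ≈ 150 mm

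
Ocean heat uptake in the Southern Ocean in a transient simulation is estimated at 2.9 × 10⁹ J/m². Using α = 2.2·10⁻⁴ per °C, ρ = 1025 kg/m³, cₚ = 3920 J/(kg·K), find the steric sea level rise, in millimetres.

159 mm of thermosteric rise

Δh = αQ/(ρcₚ) = 2.2×10⁻⁴ × 2.9×10⁹ / (1025 × 3920) ≈ 0.15879 m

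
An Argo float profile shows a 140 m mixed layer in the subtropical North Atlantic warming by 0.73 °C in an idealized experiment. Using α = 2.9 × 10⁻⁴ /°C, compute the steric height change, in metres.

about 0.030 m

Δh = αΔT·H = 2.9×10⁻⁴ × 0.73 × 140 = 0.029638 m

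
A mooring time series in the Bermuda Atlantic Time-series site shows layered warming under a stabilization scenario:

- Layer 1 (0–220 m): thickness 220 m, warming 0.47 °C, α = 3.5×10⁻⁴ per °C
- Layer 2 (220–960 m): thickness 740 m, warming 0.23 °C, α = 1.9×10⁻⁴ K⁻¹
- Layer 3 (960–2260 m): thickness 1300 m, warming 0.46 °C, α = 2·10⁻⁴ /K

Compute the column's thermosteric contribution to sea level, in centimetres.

0–220 m: 220 × 3.5×10⁻⁴ × 0.47 = 0.03619 m
Layer 2: 1.9×10⁻⁴ × 740 × 0.23 = 0.032338 m
0.46 × 1300 × 2×10⁻⁴ = 0.11960 m
Δh = 0.03619 + 0.032338 + 0.11960 = 0.188128 m

about 19 cm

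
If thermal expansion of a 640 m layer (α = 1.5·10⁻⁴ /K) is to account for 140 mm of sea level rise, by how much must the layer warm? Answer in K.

ΔT ≈ 1.46 K

ΔT = Δh/(αH) = 0.14 / (1.5×10⁻⁴ × 640) ≈ 1.458 K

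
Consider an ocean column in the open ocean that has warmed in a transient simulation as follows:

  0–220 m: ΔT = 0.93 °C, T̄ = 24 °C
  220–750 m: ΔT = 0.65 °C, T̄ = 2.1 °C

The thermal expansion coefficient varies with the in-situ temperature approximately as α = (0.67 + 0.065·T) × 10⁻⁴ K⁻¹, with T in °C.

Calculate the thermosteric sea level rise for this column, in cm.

Layer 1: α = (0.67 + 0.065×24)×10⁻⁴ = 2.23×10⁻⁴ K⁻¹
Layer 2: α = (0.67 + 0.065×2.1)×10⁻⁴ = 0.8065×10⁻⁴ K⁻¹
0.93 × 220 × 2.23×10⁻⁴ = 0.0456258 m
220–750 m: 0.8065×10⁻⁴ × 530 × 0.65 = 0.027783925 m
Δh = 0.0456258 + 0.027783925 = 0.073409725 m ≈ 7.34 cm

7.34 cm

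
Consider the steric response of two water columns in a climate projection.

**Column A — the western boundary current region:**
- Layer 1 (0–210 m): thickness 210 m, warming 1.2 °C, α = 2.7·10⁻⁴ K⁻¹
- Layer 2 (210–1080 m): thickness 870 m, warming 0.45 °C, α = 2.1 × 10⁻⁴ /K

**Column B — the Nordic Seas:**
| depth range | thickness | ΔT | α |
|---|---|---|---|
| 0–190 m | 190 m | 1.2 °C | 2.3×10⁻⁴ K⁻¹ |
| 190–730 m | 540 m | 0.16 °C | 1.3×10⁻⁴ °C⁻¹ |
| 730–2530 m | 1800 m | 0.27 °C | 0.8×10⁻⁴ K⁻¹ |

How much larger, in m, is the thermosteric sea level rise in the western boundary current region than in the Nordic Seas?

A 210 × 2.7×10⁻⁴ × 1.2 = 0.06804 m
A Layer 2: 2.1×10⁻⁴ × 0.45 × 870 = 0.082215 m
A total: 0.150255 m
B 0–190 m: 1.2 × 190 × 2.3×10⁻⁴ = 0.05244 m
B Layer 2: 540 × 0.16 × 1.3×10⁻⁴ = 0.011232 m
B 1800 × 0.8×10⁻⁴ × 0.27 = 0.03888 m
B total: 0.102552 m
Difference: 0.150255 − 0.102552 = 0.047703 m

0.0477 m larger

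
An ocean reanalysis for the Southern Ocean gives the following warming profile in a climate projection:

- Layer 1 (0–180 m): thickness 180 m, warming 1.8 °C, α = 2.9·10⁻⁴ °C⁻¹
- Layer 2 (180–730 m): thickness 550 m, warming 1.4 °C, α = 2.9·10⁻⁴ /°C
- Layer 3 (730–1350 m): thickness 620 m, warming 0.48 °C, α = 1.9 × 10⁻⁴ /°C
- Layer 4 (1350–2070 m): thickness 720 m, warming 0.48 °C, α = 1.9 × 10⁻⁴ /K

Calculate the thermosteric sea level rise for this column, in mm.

Δh ≈ 439 mm

0–180 m: 1.8 × 2.9×10⁻⁴ × 180 = 0.09396 m
Layer 2: 2.9×10⁻⁴ × 1.4 × 550 = 0.22330 m
Layer 3: 0.48 × 620 × 1.9×10⁻⁴ = 0.056544 m
Layer 4: 720 × 1.9×10⁻⁴ × 0.48 = 0.065664 m
Δh = 0.09396 + 0.22330 + 0.056544 + 0.065664 = 0.439468 m ≈ 439 mm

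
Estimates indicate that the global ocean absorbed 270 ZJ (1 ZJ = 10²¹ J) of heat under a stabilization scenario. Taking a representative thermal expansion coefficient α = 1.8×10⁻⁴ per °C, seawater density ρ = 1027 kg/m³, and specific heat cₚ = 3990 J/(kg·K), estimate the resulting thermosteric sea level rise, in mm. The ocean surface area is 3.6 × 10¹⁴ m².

Per unit area: Q = 270×10²¹ / (3.6×10¹⁴) = 7.5×10⁸ J/m²
Δh = αQ/(ρcₚ) = 1.8×10⁻⁴ × 7.5×10⁸ / (1027 × 3990) ≈ 0.032945 m

Δh ≈ 33 mm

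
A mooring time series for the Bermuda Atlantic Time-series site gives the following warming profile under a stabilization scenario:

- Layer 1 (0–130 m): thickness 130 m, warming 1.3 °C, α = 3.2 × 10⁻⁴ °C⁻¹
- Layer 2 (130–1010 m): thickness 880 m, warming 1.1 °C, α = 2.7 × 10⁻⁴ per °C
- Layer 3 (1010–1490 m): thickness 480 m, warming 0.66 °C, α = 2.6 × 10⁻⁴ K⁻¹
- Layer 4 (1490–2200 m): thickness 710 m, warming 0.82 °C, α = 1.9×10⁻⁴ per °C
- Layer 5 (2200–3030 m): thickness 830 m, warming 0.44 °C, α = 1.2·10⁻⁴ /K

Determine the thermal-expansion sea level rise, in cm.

55.2 cm of thermosteric rise

Layer 1: 3.2×10⁻⁴ × 1.3 × 130 = 0.05408 m
1.1 × 2.7×10⁻⁴ × 880 = 0.26136 m
1010–1490 m: 0.66 × 2.6×10⁻⁴ × 480 = 0.082368 m
710 × 0.82 × 1.9×10⁻⁴ = 0.110618 m
0.44 × 1.2×10⁻⁴ × 830 = 0.043824 m
Δh = 0.05408 + 0.26136 + 0.082368 + 0.110618 + 0.043824 = 0.55225 m ≈ 55.2 cm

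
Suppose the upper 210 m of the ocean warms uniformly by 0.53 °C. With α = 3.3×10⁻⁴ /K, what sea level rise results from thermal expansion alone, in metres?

0.037 m of thermosteric rise

Δh = αΔT·H = 3.3×10⁻⁴ × 0.53 × 210 = 0.036729 m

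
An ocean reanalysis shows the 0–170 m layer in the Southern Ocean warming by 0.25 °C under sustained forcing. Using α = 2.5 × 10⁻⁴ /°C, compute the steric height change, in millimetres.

11 mm

Δh = αΔT·H = 2.5×10⁻⁴ × 0.25 × 170 = 0.010625 m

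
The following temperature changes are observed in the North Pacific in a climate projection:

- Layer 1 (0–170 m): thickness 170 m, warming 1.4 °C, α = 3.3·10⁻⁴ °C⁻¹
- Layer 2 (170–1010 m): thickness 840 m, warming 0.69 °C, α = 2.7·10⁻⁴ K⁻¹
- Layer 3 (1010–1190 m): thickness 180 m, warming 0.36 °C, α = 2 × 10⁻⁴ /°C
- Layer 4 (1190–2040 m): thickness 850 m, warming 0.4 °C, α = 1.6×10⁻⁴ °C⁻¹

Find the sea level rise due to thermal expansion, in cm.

30.2 cm of thermosteric rise

170 × 3.3×10⁻⁴ × 1.4 = 0.07854 m
Layer 2: 0.69 × 2.7×10⁻⁴ × 840 = 0.156492 m
2×10⁻⁴ × 0.36 × 180 = 0.01296 m
1.6×10⁻⁴ × 850 × 0.4 = 0.05440 m
Δh = 0.07854 + 0.156492 + 0.01296 + 0.05440 = 0.302392 m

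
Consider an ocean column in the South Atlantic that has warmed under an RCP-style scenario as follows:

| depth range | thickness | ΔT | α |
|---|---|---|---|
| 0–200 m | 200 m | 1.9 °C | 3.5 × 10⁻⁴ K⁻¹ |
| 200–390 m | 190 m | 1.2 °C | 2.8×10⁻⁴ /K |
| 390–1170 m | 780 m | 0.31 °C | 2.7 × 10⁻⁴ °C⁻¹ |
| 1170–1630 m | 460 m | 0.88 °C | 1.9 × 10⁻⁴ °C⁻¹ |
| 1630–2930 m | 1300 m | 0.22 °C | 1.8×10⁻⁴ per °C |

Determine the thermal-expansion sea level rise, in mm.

Δh ≈ 390 mm

0–200 m: 200 × 1.9 × 3.5×10⁻⁴ = 0.13300 m
200–390 m: 2.8×10⁻⁴ × 1.2 × 190 = 0.06384 m
Layer 3: 780 × 0.31 × 2.7×10⁻⁴ = 0.065286 m
Layer 4: 1.9×10⁻⁴ × 0.88 × 460 = 0.076912 m
Layer 5: 1.8×10⁻⁴ × 1300 × 0.22 = 0.05148 m
Δh = 0.13300 + 0.06384 + 0.065286 + 0.076912 + 0.05148 = 0.390518 m ≈ 390 mm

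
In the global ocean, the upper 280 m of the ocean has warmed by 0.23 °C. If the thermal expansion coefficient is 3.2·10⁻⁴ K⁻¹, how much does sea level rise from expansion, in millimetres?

Δh = 20.6 mm

Δh = αΔT·H = 3.2×10⁻⁴ × 0.23 × 280 = 0.020608 m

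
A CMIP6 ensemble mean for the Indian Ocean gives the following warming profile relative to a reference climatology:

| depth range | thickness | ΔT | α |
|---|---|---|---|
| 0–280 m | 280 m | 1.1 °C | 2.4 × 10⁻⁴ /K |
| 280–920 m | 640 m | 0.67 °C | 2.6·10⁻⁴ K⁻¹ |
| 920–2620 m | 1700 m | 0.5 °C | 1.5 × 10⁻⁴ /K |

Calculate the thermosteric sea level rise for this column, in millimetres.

313 mm of thermosteric rise

0–280 m: 280 × 1.1 × 2.4×10⁻⁴ = 0.07392 m
Layer 2: 2.6×10⁻⁴ × 640 × 0.67 = 0.111488 m
1.5×10⁻⁴ × 0.5 × 1700 = 0.12750 m
Δh = 0.07392 + 0.111488 + 0.12750 = 0.312908 m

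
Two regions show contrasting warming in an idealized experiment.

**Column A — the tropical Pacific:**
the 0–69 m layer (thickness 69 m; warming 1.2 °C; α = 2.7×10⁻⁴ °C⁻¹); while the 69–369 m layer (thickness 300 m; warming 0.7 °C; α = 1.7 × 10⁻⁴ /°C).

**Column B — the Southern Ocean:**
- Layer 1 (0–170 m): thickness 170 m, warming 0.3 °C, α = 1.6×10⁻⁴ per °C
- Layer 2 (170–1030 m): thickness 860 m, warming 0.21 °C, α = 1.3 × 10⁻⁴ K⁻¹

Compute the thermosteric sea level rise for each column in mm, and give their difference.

A 2.7×10⁻⁴ × 1.2 × 69 = 0.022356 m
A Layer 2: 300 × 1.7×10⁻⁴ × 0.7 = 0.03570 m
A total: 0.058056 m
B Layer 1: 1.6×10⁻⁴ × 0.3 × 170 = 0.00816 m
B Layer 2: 1.3×10⁻⁴ × 860 × 0.21 = 0.023478 m
B total: 0.031638 m
Difference: 0.058056 − 0.031638 = 0.026418 m

Δh_A ≈ 58.1 mm, Δh_B ≈ 31.6 mm; difference ≈ 26.4 mm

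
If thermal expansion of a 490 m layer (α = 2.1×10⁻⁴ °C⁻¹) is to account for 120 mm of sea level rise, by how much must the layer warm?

about 1.17 °C

ΔT = Δh/(αH) = 0.12 / (2.1×10⁻⁴ × 490) ≈ 1.166 °C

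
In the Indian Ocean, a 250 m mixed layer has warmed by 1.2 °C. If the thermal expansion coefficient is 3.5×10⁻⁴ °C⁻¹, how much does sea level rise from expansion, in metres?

Δh = αΔT·H = 3.5×10⁻⁴ × 1.2 × 250 = 0.10500 m

about 0.105 m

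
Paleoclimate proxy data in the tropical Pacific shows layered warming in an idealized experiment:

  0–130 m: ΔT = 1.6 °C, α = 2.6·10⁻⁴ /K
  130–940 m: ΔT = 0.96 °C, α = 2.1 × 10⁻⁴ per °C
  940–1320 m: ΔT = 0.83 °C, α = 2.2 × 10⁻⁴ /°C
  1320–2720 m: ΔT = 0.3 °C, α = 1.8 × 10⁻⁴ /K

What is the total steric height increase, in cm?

Layer 1: 130 × 2.6×10⁻⁴ × 1.6 = 0.05408 m
2.1×10⁻⁴ × 0.96 × 810 = 0.163296 m
Layer 3: 0.83 × 2.2×10⁻⁴ × 380 = 0.069388 m
Layer 4: 0.3 × 1400 × 1.8×10⁻⁴ = 0.07560 m
Δh = 0.05408 + 0.163296 + 0.069388 + 0.07560 = 0.362364 m ≈ 36 cm

Δh ≈ 36 cm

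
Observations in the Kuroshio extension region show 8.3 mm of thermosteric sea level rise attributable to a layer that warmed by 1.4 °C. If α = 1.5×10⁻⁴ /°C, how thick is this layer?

H = Δh/(αΔT) = 0.0083 / (1.5×10⁻⁴ × 1.4) ≈ 39.52 m

H ≈ 39.5 m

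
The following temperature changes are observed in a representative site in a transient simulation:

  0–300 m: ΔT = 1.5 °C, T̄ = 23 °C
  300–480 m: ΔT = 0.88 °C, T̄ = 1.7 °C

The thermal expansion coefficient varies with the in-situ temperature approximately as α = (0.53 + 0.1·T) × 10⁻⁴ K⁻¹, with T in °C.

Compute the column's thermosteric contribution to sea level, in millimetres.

Layer 1: α = (0.53 + 0.1×23)×10⁻⁴ = 2.83×10⁻⁴ K⁻¹
Layer 2: α = (0.53 + 0.1×1.7)×10⁻⁴ = 0.7×10⁻⁴ K⁻¹
300 × 2.83×10⁻⁴ × 1.5 = 0.12735 m
300–480 m: 0.7×10⁻⁴ × 180 × 0.88 = 0.011088 m
Δh = 0.12735 + 0.011088 = 0.138438 m

Δh = 140 mm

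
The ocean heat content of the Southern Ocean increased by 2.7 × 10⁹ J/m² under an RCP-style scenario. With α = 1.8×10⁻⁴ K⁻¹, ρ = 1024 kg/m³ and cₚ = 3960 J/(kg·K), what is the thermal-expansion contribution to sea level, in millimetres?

Δh = 120 mm

Δh = αQ/(ρcₚ) = 1.8×10⁻⁴ × 2.7×10⁹ / (1024 × 3960) ≈ 0.11985 m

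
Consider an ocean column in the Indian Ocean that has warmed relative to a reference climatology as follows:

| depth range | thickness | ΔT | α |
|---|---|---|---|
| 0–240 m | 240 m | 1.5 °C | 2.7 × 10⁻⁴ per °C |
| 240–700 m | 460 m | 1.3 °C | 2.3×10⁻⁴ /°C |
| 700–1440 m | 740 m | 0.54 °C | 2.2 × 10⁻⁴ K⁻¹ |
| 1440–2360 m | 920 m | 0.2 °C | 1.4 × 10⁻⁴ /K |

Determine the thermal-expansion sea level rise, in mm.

348 mm

Layer 1: 2.7×10⁻⁴ × 240 × 1.5 = 0.09720 m
Layer 2: 460 × 2.3×10⁻⁴ × 1.3 = 0.13754 m
740 × 2.2×10⁻⁴ × 0.54 = 0.087912 m
1440–2360 m: 1.4×10⁻⁴ × 0.2 × 920 = 0.02576 m
Δh = 0.09720 + 0.13754 + 0.087912 + 0.02576 = 0.348412 m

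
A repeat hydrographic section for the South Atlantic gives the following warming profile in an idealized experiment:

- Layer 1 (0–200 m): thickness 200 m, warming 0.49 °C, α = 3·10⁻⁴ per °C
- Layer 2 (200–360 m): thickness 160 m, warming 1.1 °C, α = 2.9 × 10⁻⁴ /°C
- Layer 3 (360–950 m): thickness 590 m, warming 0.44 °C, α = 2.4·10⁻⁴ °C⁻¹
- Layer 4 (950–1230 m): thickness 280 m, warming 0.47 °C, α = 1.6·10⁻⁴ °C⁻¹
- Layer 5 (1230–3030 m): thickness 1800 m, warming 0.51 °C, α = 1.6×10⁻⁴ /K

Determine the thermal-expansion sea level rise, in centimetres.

Δh = 31.1 cm

Layer 1: 0.49 × 200 × 3×10⁻⁴ = 0.02940 m
2.9×10⁻⁴ × 160 × 1.1 = 0.05104 m
Layer 3: 2.4×10⁻⁴ × 590 × 0.44 = 0.062304 m
950–1230 m: 280 × 0.47 × 1.6×10⁻⁴ = 0.021056 m
0.51 × 1.6×10⁻⁴ × 1800 = 0.14688 m
Δh = 0.02940 + 0.05104 + 0.062304 + 0.021056 + 0.14688 = 0.31068 m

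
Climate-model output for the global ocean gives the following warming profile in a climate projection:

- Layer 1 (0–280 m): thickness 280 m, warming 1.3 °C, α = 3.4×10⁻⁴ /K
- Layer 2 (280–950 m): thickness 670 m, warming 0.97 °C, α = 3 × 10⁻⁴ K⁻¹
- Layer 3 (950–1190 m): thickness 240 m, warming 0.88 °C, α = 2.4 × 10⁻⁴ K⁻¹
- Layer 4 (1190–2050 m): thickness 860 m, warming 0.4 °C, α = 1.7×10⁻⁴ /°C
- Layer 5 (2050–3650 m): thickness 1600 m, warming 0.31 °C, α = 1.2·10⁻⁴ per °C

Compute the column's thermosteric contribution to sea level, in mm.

487 mm

280 × 1.3 × 3.4×10⁻⁴ = 0.12376 m
0.97 × 670 × 3×10⁻⁴ = 0.19497 m
Layer 3: 2.4×10⁻⁴ × 0.88 × 240 = 0.050688 m
Layer 4: 860 × 1.7×10⁻⁴ × 0.4 = 0.05848 m
Layer 5: 1.2×10⁻⁴ × 0.31 × 1600 = 0.05952 m
Δh = 0.12376 + 0.19497 + 0.050688 + 0.05848 + 0.05952 = 0.487418 m ≈ 487 mm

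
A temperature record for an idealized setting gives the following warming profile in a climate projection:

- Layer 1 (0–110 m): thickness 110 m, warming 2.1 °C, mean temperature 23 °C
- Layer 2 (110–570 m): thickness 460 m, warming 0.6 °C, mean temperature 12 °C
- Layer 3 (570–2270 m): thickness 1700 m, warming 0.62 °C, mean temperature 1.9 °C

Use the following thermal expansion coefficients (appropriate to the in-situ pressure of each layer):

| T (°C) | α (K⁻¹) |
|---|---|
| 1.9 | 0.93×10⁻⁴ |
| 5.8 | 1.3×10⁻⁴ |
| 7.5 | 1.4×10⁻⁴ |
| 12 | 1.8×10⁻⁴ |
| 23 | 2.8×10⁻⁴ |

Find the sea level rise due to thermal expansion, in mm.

Layer 1 at 23 °C → α = 2.8×10⁻⁴ K⁻¹
Layer 2 at 12 °C → α = 1.8×10⁻⁴ K⁻¹
Layer 3 at 1.9 °C → α = 0.93×10⁻⁴ K⁻¹
0–110 m: 2.1 × 2.8×10⁻⁴ × 110 = 0.06468 m
110–570 m: 1.8×10⁻⁴ × 0.6 × 460 = 0.04968 m
0.62 × 0.93×10⁻⁴ × 1700 = 0.098022 m
Δh = 0.06468 + 0.04968 + 0.098022 = 0.212382 m

Δh ≈ 212 mm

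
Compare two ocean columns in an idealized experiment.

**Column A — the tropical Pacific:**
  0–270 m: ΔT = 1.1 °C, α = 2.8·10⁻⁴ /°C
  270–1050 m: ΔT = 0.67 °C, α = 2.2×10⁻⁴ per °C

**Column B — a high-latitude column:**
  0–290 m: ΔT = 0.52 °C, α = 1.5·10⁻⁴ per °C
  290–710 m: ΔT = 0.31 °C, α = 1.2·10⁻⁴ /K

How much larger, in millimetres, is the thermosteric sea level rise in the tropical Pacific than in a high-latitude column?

160 mm larger

A Layer 1: 2.8×10⁻⁴ × 270 × 1.1 = 0.08316 m
A Layer 2: 2.2×10⁻⁴ × 0.67 × 780 = 0.114972 m
A total: 0.198132 m
B 0–290 m: 1.5×10⁻⁴ × 0.52 × 290 = 0.02262 m
B 420 × 0.31 × 1.2×10⁻⁴ = 0.015624 m
B total: 0.038244 m
Difference: 0.198132 − 0.038244 = 0.159888 m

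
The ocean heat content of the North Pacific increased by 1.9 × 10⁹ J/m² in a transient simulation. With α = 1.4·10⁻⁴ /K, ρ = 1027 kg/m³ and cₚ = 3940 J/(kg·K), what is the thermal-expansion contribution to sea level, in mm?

Δh = αQ/(ρcₚ) = 1.4×10⁻⁴ × 1.9×10⁹ / (1027 × 3940) ≈ 0.065738 m

65.7 mm of thermosteric rise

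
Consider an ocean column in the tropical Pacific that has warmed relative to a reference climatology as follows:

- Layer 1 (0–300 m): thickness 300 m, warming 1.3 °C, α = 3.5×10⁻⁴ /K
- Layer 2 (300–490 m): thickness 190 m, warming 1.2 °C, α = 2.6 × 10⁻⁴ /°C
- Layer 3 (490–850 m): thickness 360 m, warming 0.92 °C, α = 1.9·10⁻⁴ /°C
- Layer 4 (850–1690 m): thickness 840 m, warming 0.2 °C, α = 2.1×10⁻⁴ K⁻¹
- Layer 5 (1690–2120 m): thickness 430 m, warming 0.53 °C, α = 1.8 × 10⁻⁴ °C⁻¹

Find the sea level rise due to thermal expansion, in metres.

0–300 m: 3.5×10⁻⁴ × 300 × 1.3 = 0.13650 m
Layer 2: 1.2 × 190 × 2.6×10⁻⁴ = 0.05928 m
1.9×10⁻⁴ × 360 × 0.92 = 0.062928 m
Layer 4: 840 × 0.2 × 2.1×10⁻⁴ = 0.03528 m
1.8×10⁻⁴ × 430 × 0.53 = 0.041022 m
Δh = 0.13650 + 0.05928 + 0.062928 + 0.03528 + 0.041022 = 0.33501 m

about 0.34 m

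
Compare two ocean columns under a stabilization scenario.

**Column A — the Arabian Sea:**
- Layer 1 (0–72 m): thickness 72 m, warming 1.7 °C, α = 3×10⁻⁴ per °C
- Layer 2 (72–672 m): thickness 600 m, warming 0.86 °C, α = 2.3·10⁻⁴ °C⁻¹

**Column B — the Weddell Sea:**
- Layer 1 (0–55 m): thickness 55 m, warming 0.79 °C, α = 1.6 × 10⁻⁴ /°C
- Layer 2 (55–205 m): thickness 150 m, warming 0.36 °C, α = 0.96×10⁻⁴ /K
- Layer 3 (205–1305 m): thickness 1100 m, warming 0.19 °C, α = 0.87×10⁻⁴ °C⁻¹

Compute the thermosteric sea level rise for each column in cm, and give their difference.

Δh_A ≈ 15.5 cm, Δh_B ≈ 3.03 cm; difference ≈ 12.5 cm

A 72 × 3×10⁻⁴ × 1.7 = 0.03672 m
A 2.3×10⁻⁴ × 0.86 × 600 = 0.11868 m
A total: 0.15540 m
B Layer 1: 1.6×10⁻⁴ × 0.79 × 55 = 0.006952 m
B 150 × 0.36 × 0.96×10⁻⁴ = 0.005184 m
B 0.19 × 1100 × 0.87×10⁻⁴ = 0.018183 m
B total: 0.030319 m
Difference: 0.15540 − 0.030319 = 0.125081 m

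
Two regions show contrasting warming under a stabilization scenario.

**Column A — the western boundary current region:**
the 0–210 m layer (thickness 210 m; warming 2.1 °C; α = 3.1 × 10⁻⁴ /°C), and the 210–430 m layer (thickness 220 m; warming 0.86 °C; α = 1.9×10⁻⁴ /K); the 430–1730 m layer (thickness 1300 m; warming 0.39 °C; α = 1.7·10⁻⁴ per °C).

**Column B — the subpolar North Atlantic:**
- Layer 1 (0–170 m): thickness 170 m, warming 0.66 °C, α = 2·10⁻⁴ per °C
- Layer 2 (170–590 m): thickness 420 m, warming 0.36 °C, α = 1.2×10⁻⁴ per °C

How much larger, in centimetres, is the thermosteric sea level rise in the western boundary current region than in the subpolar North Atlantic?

21.8 cm

A Layer 1: 2.1 × 3.1×10⁻⁴ × 210 = 0.13671 m
A Layer 2: 1.9×10⁻⁴ × 220 × 0.86 = 0.035948 m
A 1300 × 0.39 × 1.7×10⁻⁴ = 0.08619 m
A total: 0.258848 m
B Layer 1: 0.66 × 170 × 2×10⁻⁴ = 0.02244 m
B 170–590 m: 0.36 × 420 × 1.2×10⁻⁴ = 0.018144 m
B total: 0.040584 m
Difference: 0.258848 − 0.040584 = 0.218264 m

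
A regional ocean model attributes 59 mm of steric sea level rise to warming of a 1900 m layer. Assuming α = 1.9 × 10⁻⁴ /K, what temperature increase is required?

ΔT = Δh/(αH) = 0.059 / (1.9×10⁻⁴ × 1900) ≈ 0.1634 °C

about 0.16 °C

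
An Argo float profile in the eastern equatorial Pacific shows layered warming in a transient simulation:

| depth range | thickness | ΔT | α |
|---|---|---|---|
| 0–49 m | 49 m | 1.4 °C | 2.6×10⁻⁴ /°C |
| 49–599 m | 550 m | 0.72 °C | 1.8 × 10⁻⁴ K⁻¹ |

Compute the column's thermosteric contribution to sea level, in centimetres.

1.4 × 2.6×10⁻⁴ × 49 = 0.017836 m
49–599 m: 0.72 × 550 × 1.8×10⁻⁴ = 0.07128 m
Δh = 0.017836 + 0.07128 = 0.089116 m ≈ 8.91 cm

about 8.91 cm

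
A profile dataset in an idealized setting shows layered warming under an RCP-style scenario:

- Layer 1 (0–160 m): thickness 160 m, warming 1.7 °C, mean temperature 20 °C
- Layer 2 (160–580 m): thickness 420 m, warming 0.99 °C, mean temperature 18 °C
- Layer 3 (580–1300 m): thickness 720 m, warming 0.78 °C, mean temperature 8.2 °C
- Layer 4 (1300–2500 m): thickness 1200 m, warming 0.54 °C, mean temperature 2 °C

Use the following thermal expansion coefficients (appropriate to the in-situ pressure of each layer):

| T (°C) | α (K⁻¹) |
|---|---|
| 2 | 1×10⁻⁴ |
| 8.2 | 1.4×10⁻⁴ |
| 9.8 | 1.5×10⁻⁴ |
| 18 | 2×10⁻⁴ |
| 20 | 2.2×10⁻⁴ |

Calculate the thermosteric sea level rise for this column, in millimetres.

290 mm

Layer 1 at 20 °C → α = 2.2×10⁻⁴ K⁻¹
Layer 2 at 18 °C → α = 2×10⁻⁴ K⁻¹
Layer 3 at 8.2 °C → α = 1.4×10⁻⁴ K⁻¹
Layer 4 at 2 °C → α = 1×10⁻⁴ K⁻¹
160 × 1.7 × 2.2×10⁻⁴ = 0.05984 m
160–580 m: 420 × 2×10⁻⁴ × 0.99 = 0.08316 m
580–1300 m: 0.78 × 720 × 1.4×10⁻⁴ = 0.078624 m
Layer 4: 1×10⁻⁴ × 0.54 × 1200 = 0.06480 m
Δh = 0.05984 + 0.08316 + 0.078624 + 0.06480 = 0.286424 m ≈ 290 mm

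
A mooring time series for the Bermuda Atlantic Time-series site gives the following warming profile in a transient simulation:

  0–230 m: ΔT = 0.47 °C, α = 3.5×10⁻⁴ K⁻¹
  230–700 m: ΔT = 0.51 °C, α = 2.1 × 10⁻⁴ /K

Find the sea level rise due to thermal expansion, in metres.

0.0882 m of thermosteric rise

Layer 1: 0.47 × 3.5×10⁻⁴ × 230 = 0.037835 m
Layer 2: 0.51 × 470 × 2.1×10⁻⁴ = 0.050337 m
Δh = 0.037835 + 0.050337 = 0.088172 m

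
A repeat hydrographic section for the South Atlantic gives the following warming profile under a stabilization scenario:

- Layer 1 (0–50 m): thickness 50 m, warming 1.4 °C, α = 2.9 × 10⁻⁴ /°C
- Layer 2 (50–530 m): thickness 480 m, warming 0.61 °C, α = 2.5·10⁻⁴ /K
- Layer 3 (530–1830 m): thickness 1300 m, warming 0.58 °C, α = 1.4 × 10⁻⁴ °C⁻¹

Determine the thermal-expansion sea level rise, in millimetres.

199 mm

0–50 m: 50 × 2.9×10⁻⁴ × 1.4 = 0.02030 m
2.5×10⁻⁴ × 0.61 × 480 = 0.07320 m
1.4×10⁻⁴ × 1300 × 0.58 = 0.10556 m
Δh = 0.02030 + 0.07320 + 0.10556 = 0.19906 m ≈ 199 mm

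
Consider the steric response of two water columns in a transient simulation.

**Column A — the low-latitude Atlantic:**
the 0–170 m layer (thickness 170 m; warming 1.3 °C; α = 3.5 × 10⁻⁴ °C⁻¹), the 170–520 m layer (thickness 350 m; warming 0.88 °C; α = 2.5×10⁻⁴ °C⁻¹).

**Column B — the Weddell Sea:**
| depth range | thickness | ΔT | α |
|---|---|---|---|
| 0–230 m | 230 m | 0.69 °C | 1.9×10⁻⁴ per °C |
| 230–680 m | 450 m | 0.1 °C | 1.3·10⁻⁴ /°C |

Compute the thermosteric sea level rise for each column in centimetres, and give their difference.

A 0–170 m: 170 × 1.3 × 3.5×10⁻⁴ = 0.07735 m
A Layer 2: 2.5×10⁻⁴ × 350 × 0.88 = 0.07700 m
A total: 0.15435 m
B 0.69 × 230 × 1.9×10⁻⁴ = 0.030153 m
B 230–680 m: 1.3×10⁻⁴ × 0.1 × 450 = 0.00585 m
B total: 0.036003 m
Difference: 0.15435 − 0.036003 = 0.118347 m

A: 15.4 cm; B: 3.60 cm; difference 11.8 cm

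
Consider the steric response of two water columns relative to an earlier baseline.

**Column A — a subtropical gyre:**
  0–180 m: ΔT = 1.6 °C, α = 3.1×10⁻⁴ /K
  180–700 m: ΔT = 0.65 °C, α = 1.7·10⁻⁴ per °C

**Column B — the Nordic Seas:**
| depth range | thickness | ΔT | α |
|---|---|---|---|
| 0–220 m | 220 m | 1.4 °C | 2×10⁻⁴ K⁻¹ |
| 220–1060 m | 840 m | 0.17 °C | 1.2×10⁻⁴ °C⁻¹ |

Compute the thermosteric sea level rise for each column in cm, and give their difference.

Δh_A ≈ 14.7 cm, Δh_B ≈ 7.87 cm; difference ≈ 6.80 cm

A 0–180 m: 180 × 3.1×10⁻⁴ × 1.6 = 0.08928 m
A 1.7×10⁻⁴ × 0.65 × 520 = 0.05746 m
A total: 0.14674 m
B Layer 1: 2×10⁻⁴ × 1.4 × 220 = 0.06160 m
B 840 × 1.2×10⁻⁴ × 0.17 = 0.017136 m
B total: 0.078736 m
Difference: 0.14674 − 0.078736 = 0.068004 m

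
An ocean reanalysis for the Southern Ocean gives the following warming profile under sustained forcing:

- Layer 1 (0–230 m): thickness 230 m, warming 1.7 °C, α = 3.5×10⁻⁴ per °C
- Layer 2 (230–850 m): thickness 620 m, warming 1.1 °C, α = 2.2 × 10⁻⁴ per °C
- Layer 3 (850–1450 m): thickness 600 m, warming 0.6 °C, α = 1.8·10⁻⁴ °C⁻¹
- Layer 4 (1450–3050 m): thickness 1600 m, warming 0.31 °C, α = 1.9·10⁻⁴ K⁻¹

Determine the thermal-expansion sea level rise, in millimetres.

Δh = 450 mm

0–230 m: 1.7 × 3.5×10⁻⁴ × 230 = 0.13685 m
230–850 m: 620 × 2.2×10⁻⁴ × 1.1 = 0.15004 m
600 × 1.8×10⁻⁴ × 0.6 = 0.06480 m
1600 × 0.31 × 1.9×10⁻⁴ = 0.09424 m
Δh = 0.13685 + 0.15004 + 0.06480 + 0.09424 = 0.44593 m ≈ 450 mm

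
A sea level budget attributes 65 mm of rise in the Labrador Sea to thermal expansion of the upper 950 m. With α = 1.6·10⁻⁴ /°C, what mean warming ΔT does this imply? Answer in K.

ΔT = Δh/(αH) = 0.065 / (1.6×10⁻⁴ × 950) ≈ 0.4276 K

ΔT ≈ 0.428 K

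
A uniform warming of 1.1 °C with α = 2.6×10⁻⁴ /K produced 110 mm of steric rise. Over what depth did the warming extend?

about 385 m

H = Δh/(αΔT) = 0.11 / (2.6×10⁻⁴ × 1.1) ≈ 384.6 m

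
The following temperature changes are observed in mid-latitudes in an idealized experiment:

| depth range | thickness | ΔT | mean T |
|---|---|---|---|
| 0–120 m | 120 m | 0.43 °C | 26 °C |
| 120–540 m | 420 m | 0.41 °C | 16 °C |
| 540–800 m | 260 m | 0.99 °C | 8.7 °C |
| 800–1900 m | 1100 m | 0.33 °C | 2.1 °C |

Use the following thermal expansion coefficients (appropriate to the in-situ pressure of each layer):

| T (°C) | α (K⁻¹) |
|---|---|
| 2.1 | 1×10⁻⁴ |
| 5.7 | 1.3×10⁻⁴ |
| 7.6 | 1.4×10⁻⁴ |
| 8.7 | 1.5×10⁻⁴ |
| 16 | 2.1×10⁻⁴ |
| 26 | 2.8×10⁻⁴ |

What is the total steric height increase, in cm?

Layer 1 at 26 °C → α = 2.8×10⁻⁴ K⁻¹
Layer 2 at 16 °C → α = 2.1×10⁻⁴ K⁻¹
Layer 3 at 8.7 °C → α = 1.5×10⁻⁴ K⁻¹
Layer 4 at 2.1 °C → α = 1×10⁻⁴ K⁻¹
0–120 m: 2.8×10⁻⁴ × 0.43 × 120 = 0.014448 m
Layer 2: 0.41 × 420 × 2.1×10⁻⁴ = 0.036162 m
540–800 m: 260 × 0.99 × 1.5×10⁻⁴ = 0.03861 m
800–1900 m: 1×10⁻⁴ × 1100 × 0.33 = 0.03630 m
Δh = 0.014448 + 0.036162 + 0.03861 + 0.03630 = 0.12552 m ≈ 12.6 cm

12.6 cm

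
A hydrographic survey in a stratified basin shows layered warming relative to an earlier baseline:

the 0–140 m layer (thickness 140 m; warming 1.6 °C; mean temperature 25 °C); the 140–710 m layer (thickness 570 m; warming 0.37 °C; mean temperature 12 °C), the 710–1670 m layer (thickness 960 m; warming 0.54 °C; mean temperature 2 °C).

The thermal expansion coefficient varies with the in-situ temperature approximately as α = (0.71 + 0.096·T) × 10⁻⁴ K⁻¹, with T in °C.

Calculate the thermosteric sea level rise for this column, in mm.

Layer 1: α = (0.71 + 0.096×25)×10⁻⁴ = 3.11×10⁻⁴ K⁻¹
Layer 2: α = (0.71 + 0.096×12)×10⁻⁴ = 1.862×10⁻⁴ K⁻¹
Layer 3: α = (0.71 + 0.096×2)×10⁻⁴ = 0.902×10⁻⁴ K⁻¹
0–140 m: 1.6 × 3.11×10⁻⁴ × 140 = 0.069664 m
140–710 m: 570 × 1.862×10⁻⁴ × 0.37 = 0.03926958 m
710–1670 m: 0.902×10⁻⁴ × 960 × 0.54 = 0.04675968 m
Δh = 0.069664 + 0.03926958 + 0.04675968 = 0.15569326 m

160 mm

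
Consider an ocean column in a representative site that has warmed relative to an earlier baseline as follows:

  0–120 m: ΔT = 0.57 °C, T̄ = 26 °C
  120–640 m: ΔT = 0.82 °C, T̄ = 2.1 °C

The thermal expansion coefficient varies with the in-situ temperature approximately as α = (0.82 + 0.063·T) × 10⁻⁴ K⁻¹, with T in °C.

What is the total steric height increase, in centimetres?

Δh ≈ 5.74 cm

Layer 1: α = (0.82 + 0.063×26)×10⁻⁴ = 2.458×10⁻⁴ K⁻¹
Layer 2: α = (0.82 + 0.063×2.1)×10⁻⁴ = 0.9523×10⁻⁴ K⁻¹
Layer 1: 0.57 × 2.458×10⁻⁴ × 120 = 0.01681272 m
520 × 0.82 × 0.9523×10⁻⁴ = 0.040606072 m
Δh = 0.01681272 + 0.040606072 = 0.057418792 m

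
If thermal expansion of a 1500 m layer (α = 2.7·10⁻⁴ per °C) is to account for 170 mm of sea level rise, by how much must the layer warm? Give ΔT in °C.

ΔT ≈ 0.42 °C

ΔT = Δh/(αH) = 0.17 / (2.7×10⁻⁴ × 1500) ≈ 0.4198 °C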